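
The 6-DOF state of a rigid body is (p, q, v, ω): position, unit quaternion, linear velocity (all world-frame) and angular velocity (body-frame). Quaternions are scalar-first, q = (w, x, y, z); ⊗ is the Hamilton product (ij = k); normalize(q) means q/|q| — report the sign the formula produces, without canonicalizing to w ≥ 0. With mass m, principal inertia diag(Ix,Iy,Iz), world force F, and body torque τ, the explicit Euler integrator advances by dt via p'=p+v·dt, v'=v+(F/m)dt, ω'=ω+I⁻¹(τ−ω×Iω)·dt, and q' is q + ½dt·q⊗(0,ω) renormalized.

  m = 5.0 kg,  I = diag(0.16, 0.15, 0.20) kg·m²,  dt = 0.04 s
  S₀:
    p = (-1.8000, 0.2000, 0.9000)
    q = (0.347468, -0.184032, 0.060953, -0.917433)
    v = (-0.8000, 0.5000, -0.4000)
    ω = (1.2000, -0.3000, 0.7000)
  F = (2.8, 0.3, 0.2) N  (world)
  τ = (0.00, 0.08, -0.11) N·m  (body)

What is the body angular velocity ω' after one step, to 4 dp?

precession coupling ω×(Iω) = (-0.0105, -0.0336, 0.0036)
α = I⁻¹(τ − ω×Iω) = (0.0656, 0.7573, -0.5680)
ω + α·dt = (1.2026, -0.2697, 0.6773)

ω' = (1.2026, -0.2697, 0.6773)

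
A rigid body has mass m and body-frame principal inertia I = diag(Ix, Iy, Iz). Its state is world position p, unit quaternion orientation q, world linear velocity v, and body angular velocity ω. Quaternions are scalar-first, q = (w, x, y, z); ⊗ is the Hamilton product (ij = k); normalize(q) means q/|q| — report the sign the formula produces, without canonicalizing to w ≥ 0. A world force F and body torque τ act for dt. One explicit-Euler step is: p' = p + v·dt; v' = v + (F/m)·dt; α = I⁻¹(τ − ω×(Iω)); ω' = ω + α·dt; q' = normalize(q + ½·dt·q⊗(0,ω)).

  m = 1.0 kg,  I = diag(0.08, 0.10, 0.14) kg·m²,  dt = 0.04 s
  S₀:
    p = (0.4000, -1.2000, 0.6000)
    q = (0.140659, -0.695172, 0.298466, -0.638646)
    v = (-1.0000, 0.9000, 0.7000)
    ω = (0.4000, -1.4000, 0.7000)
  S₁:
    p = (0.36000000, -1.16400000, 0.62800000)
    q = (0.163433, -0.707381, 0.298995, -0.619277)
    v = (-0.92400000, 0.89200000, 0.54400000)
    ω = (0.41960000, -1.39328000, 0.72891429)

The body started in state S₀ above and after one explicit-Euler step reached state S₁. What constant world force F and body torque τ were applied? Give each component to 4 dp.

F = (1.9000, -0.2000, -3.9000)
τ = (0.0000, 0.0000, 0.0900)

v₁ − v₀ = (0.07600000, -0.00800000, -0.15600000)
applied force F = (1.9000, -0.2000, -3.9000)
Δω = ω₁−ω₀ = (0.01960000, 0.00672000, 0.02891429)
gyro term ω₀×Iω₀ = (-0.0392, -0.0168, -0.0112)
τ = I·(Δω/dt) + ω₀×(Iω₀) = (0.0000, 0.0000, 0.0900)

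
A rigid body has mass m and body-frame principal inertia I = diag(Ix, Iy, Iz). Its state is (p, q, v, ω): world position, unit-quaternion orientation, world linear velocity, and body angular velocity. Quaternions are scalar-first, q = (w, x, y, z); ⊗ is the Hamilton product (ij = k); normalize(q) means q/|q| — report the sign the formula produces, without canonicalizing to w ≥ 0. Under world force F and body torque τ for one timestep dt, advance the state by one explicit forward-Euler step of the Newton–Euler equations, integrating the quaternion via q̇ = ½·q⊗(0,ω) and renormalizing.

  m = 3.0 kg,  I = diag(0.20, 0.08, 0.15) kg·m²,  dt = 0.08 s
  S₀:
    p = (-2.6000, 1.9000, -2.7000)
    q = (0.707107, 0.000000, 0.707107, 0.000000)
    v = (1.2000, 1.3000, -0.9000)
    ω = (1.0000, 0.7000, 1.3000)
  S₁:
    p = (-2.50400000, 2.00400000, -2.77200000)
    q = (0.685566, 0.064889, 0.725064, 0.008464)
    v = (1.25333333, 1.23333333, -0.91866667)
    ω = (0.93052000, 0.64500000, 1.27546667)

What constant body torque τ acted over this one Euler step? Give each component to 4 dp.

ω₁ − ω₀ = (-0.06948000, -0.05500000, -0.02453333)
τ = I·(Δω/dt) + ω₀×(Iω₀) = (-0.1100, 0.0100, -0.1300)

τ = (-0.1100, 0.0100, -0.1300)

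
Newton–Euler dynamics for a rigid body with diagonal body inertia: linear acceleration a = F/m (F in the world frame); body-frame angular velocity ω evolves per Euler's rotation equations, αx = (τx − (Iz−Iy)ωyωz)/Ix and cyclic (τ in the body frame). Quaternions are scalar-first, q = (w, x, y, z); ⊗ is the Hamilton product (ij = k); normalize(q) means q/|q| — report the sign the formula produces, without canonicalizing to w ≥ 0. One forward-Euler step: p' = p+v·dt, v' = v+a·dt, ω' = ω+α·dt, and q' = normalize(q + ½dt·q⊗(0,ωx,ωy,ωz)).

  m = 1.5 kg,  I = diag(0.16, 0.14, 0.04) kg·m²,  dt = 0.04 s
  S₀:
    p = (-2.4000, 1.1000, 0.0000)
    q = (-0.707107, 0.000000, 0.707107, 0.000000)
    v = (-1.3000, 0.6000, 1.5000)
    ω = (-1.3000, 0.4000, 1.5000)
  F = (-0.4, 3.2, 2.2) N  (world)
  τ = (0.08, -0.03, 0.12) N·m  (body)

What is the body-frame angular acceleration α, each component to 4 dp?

ω×(Iω) gyroscopic = (-0.0600, -0.2340, 0.0104)
α = I⁻¹(τ − ω×Iω) = (0.8750, 1.4571, 2.7400)

α = (0.8750, 1.4571, 2.7400)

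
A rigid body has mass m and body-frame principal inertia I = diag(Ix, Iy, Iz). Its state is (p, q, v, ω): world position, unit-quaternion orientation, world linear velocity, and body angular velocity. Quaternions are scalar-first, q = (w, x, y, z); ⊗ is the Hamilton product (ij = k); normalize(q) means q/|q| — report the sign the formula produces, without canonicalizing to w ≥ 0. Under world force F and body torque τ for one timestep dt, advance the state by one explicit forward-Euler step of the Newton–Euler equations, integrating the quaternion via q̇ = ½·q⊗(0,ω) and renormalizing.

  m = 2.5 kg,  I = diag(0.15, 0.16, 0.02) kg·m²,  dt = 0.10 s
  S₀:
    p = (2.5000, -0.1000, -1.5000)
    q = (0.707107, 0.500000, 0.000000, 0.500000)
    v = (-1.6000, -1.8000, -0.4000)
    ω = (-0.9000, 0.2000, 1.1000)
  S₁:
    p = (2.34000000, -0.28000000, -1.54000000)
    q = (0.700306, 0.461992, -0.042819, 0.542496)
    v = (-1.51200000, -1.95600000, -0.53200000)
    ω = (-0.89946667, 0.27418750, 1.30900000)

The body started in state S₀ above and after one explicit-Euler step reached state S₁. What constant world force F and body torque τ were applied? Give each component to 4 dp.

F = (2.2000, -3.9000, -3.3000)
τ = (-0.0300, -0.0100, 0.0400)

velocity change Δv = (0.08800000, -0.15600000, -0.13200000)
applied force F = (2.2000, -3.9000, -3.3000)
rate change Δω = (0.00053333, 0.07418750, 0.20900000)
ω₀×(Iω₀) = (-0.0308, -0.1287, -0.0018)
τ = I·(Δω/dt) + ω₀×(Iω₀) = (-0.0300, -0.0100, 0.0400)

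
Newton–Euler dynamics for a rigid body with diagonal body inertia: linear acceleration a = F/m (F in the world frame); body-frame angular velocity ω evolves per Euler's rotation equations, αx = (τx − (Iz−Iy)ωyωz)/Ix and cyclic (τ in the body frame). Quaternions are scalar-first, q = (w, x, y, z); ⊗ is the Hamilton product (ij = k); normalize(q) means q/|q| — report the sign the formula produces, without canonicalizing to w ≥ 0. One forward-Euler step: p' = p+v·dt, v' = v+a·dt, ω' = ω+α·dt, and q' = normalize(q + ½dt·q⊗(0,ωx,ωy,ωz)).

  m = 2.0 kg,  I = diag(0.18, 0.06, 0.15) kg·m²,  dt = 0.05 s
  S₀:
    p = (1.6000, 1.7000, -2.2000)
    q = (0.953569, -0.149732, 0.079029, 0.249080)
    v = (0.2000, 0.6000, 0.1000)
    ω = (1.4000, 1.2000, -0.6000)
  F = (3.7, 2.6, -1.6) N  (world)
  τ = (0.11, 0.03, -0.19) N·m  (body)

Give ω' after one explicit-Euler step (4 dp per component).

ω' = (1.4486, 1.2460, -0.5961)

angular accel α = (0.9711, 0.9200, 0.0773)
ω + α·dt = (1.4486, 1.2460, -0.5961)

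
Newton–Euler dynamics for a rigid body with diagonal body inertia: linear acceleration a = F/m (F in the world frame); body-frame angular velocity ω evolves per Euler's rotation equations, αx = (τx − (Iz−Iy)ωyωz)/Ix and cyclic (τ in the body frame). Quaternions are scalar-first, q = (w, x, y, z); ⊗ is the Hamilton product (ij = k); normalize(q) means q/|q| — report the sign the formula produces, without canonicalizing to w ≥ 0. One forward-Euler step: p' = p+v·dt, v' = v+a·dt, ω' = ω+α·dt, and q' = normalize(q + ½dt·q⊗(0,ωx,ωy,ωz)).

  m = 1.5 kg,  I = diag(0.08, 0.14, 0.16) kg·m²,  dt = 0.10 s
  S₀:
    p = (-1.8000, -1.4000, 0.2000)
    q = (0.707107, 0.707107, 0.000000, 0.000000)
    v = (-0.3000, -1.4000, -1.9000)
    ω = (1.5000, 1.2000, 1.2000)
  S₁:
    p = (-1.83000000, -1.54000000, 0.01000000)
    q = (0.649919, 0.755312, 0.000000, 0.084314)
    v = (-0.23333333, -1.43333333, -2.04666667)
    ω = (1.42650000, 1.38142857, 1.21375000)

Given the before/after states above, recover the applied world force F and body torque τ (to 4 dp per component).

F = (1.0000, -0.5000, -2.2000)
τ = (-0.0300, 0.1100, 0.1300)

v₁ − v₀ = (0.06666667, -0.03333333, -0.14666667)
m·(v₁−v₀)/dt = (1.0000, -0.5000, -2.2000)
Δω = ω₁−ω₀ = (-0.07350000, 0.18142857, 0.01375000)
precession coupling = (0.0288, -0.1440, 0.1080)
τ = I·(Δω/dt) + ω₀×(Iω₀) = (-0.0300, 0.1100, 0.1300)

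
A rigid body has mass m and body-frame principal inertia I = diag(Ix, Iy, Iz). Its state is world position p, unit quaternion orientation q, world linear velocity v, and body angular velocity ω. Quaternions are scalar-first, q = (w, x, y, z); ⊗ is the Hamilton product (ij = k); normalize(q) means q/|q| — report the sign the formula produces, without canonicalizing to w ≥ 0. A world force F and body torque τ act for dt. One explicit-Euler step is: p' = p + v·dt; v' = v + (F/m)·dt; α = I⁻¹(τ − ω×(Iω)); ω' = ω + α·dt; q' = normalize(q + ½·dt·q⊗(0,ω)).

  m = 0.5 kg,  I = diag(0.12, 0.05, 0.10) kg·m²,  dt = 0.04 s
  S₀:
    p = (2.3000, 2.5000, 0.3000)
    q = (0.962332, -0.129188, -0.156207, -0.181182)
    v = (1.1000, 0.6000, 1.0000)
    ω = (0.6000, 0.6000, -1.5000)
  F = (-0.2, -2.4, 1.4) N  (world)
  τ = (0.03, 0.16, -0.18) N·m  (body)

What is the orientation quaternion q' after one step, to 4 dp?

2q̇ = q⊗(0,ω) = (-0.1005360, 0.9204189, 0.2749080, -1.4272866)
q + ½dt·q⊗(0,ω), renormalized = (0.9598, -0.1107, -0.1506, -0.2096)

q' = (0.9598, -0.1107, -0.1506, -0.2096)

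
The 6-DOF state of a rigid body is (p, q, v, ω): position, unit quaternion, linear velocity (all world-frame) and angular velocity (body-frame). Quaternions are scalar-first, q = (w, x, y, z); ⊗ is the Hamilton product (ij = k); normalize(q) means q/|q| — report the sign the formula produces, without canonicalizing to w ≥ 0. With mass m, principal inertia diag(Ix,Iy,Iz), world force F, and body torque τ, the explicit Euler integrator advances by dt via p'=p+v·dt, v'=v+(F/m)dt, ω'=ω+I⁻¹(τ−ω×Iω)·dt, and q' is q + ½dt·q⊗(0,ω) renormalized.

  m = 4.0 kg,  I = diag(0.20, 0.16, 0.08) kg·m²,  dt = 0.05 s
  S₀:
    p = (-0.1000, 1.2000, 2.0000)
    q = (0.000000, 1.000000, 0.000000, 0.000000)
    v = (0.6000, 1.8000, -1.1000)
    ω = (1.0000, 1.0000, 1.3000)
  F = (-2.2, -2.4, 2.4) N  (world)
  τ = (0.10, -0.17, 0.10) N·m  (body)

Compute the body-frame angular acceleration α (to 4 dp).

α = (1.0200, -2.0375, 1.7500)

gyro term ω×Iω = (-0.1040, 0.1560, -0.0400)
(τ − ω×Iω)/I = (1.0200, -2.0375, 1.7500)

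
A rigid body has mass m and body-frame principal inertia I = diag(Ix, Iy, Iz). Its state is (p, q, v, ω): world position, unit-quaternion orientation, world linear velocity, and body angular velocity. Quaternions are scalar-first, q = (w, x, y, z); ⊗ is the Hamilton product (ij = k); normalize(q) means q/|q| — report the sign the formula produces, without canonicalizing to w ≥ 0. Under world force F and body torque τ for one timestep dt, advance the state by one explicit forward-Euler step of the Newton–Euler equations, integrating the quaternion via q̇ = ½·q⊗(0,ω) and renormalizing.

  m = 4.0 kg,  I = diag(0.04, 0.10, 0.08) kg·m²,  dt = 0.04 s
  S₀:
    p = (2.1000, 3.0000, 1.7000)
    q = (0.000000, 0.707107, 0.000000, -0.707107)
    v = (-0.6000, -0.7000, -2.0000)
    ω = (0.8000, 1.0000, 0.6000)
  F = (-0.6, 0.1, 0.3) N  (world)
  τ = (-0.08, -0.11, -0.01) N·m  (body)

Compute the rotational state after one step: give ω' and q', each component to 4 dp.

ω' = (0.7320, 0.9637, 0.5710)
q' = (-0.0028, 0.7210, -0.0198, -0.6927)

ω×(Iω) gyroscopic = (-0.0120, -0.0192, 0.0480)
α = I⁻¹(τ − ω×Iω) = (-1.7000, -0.9080, -0.7250)
new body rate ω' = (0.7320, 0.9637, 0.5710)
Hamilton product q⊗(0,ω) = (-0.1414214, 0.7071070, -0.9899498, 0.7071070)
updated quaternion q' = (-0.0028, 0.7210, -0.0198, -0.6927)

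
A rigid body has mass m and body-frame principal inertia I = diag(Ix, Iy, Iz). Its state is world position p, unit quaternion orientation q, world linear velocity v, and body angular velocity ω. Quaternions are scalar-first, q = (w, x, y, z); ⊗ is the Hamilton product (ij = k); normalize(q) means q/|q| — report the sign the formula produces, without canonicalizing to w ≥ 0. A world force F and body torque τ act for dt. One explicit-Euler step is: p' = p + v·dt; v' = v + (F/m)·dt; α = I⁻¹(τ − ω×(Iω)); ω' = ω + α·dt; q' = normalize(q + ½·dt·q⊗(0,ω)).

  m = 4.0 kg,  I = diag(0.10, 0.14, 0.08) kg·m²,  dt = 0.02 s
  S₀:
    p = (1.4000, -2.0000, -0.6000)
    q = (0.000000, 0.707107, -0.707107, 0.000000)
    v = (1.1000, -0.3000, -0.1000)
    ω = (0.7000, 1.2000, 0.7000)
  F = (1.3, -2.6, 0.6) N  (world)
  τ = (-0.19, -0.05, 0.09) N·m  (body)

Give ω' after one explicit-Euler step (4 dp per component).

angular accel α = (-1.3960, -0.4271, 0.7050)
ω + α·dt = (0.6721, 1.1915, 0.7141)

ω' = (0.6721, 1.1915, 0.7141)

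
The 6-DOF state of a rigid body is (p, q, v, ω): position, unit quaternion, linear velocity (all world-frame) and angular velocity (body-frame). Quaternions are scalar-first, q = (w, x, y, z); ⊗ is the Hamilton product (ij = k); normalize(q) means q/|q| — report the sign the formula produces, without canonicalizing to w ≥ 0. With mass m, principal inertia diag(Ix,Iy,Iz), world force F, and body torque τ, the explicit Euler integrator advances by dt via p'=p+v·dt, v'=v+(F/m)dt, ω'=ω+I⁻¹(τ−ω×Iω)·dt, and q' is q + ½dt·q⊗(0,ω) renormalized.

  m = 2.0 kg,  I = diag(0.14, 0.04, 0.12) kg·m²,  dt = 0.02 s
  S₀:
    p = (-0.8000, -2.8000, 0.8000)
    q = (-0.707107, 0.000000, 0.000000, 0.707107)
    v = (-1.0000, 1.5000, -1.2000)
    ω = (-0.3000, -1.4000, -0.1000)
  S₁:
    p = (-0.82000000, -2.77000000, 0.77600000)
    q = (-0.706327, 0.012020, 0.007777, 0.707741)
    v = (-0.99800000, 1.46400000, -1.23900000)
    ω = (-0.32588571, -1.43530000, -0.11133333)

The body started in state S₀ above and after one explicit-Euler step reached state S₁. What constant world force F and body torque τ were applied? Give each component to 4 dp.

F = (0.2000, -3.6000, -3.9000)
τ = (-0.1700, -0.0700, -0.1100)

v₁ − v₀ = (0.00200000, -0.03600000, -0.03900000)
m·(v₁−v₀)/dt = (0.2000, -3.6000, -3.9000)
ω₁ − ω₀ = (-0.02588571, -0.03530000, -0.01133333)
gyro term ω₀×Iω₀ = (0.0112, 0.0006, -0.0420)
I·α + gyro = (-0.1700, -0.0700, -0.1100)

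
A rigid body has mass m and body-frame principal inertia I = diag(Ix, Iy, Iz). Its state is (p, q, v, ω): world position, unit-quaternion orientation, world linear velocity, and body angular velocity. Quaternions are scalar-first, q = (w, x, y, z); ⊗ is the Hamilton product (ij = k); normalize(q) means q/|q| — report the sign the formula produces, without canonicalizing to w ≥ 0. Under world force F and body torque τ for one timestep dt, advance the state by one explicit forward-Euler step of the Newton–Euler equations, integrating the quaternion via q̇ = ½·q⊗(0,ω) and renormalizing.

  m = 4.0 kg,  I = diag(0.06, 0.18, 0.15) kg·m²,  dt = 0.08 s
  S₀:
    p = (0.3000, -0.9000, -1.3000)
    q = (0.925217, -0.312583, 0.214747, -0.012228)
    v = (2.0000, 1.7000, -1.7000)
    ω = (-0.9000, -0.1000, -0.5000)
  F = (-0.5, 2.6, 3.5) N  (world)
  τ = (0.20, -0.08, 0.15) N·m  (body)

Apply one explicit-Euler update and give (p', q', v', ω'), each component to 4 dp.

p' = (0.4600, -0.7640, -1.4360)
q' = (0.9138, -0.3499, 0.2051, -0.0217)
v' = (1.9900, 1.7520, -1.6300)
ω' = (-0.6313, -0.1176, -0.4258)

a = (-0.1250, 0.6500, 0.8750)
p + v·dt = (0.4600, -0.7640, -1.4360)
new velocity v' = (1.9900, 1.7520, -1.6300)
(τ − ω×Iω)/I = (3.3583, -0.2194, 0.9280)
new body rate ω' = (-0.6313, -0.1176, -0.4258)
Hamilton product q⊗(0,ω) = (-0.2659640, -0.9412916, -0.2378080, -0.2380779)
q' = normalize(q + ½dt·q⊗(0,ω)) = (0.9138, -0.3499, 0.2051, -0.0217)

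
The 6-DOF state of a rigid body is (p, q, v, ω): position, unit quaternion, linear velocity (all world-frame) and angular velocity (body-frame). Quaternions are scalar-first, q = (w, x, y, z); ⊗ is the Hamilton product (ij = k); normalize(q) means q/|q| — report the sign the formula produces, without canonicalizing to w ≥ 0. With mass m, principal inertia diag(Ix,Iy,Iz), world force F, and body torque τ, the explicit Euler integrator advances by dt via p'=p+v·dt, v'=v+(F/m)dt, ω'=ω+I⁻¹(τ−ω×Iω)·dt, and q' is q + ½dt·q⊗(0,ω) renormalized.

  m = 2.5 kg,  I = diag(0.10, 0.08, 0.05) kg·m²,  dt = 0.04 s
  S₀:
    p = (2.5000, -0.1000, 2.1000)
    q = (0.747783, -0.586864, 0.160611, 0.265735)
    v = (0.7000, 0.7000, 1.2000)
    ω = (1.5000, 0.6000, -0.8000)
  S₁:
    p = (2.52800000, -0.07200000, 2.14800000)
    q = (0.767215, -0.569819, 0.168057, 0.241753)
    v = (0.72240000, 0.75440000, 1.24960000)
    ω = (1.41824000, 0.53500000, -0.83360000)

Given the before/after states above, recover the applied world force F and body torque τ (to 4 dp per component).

velocity change Δv = (0.02240000, 0.05440000, 0.04960000)
F = m·Δv/dt = (1.4000, 3.4000, 3.1000)
Δω = ω₁−ω₀ = (-0.08176000, -0.06500000, -0.03360000)
precession coupling = (0.0144, -0.0600, -0.0180)
τ = I·(Δω/dt) + ω₀×(Iω₀) = (-0.1900, -0.1900, -0.0600)

F = (1.4000, 3.4000, 3.1000)
τ = (-0.1900, -0.1900, -0.0600)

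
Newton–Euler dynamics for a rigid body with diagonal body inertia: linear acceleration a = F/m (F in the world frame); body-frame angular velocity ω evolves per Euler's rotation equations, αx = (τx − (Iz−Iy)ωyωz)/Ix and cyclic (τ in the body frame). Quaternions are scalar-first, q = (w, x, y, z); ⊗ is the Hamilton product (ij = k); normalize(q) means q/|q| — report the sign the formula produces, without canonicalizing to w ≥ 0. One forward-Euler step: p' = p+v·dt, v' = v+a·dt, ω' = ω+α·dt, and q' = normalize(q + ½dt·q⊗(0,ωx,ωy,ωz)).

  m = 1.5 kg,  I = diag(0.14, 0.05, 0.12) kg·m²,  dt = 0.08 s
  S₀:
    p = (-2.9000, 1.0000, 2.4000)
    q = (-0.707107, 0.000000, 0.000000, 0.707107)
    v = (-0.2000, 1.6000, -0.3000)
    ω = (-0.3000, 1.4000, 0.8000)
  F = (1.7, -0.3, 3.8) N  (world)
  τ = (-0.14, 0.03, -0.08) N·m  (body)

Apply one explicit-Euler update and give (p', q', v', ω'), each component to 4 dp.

angular accel α = (-1.5600, 0.6960, -0.9817)
ω + α·dt = (-0.4248, 1.4557, 0.7215)
2q̇ = q⊗(0,ω) = (-0.5656856, -0.7778177, -1.2020819, -0.5656856)
q + ½dt·q⊗(0,ω), renormalized = (-0.7282, -0.0310, -0.0480, 0.6830)
p + v·dt = (-2.9160, 1.1280, 2.3760)
v' = v + a·dt = (-0.1093, 1.5840, -0.0973)

p' = (-2.9160, 1.1280, 2.3760)
q' = (-0.7282, -0.0310, -0.0480, 0.6830)
v' = (-0.1093, 1.5840, -0.0973)
ω' = (-0.4248, 1.4557, 0.7215)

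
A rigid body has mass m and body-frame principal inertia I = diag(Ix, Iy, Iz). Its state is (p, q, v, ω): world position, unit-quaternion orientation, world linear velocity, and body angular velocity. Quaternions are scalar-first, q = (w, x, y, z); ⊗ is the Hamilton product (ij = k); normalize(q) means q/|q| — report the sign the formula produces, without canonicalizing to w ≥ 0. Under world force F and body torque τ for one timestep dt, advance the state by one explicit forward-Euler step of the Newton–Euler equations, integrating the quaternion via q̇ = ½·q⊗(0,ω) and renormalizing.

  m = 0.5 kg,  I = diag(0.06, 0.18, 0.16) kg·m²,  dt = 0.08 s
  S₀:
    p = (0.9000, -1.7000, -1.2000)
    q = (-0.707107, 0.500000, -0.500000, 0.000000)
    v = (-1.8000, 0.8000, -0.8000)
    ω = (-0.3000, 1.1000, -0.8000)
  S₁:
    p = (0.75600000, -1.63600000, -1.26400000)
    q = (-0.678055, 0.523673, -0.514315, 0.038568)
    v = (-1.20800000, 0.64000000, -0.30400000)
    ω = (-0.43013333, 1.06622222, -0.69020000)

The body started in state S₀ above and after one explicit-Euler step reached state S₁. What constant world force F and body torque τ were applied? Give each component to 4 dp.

Δv = v₁−v₀ = (0.59200000, -0.16000000, 0.49600000)
applied force F = (3.7000, -1.0000, 3.1000)
ω₁ − ω₀ = (-0.13013333, -0.03377778, 0.10980000)
τ = I·(Δω/dt) + ω₀×(Iω₀) = (-0.0800, -0.1000, 0.1800)

F = (3.7000, -1.0000, 3.1000)
τ = (-0.0800, -0.1000, 0.1800)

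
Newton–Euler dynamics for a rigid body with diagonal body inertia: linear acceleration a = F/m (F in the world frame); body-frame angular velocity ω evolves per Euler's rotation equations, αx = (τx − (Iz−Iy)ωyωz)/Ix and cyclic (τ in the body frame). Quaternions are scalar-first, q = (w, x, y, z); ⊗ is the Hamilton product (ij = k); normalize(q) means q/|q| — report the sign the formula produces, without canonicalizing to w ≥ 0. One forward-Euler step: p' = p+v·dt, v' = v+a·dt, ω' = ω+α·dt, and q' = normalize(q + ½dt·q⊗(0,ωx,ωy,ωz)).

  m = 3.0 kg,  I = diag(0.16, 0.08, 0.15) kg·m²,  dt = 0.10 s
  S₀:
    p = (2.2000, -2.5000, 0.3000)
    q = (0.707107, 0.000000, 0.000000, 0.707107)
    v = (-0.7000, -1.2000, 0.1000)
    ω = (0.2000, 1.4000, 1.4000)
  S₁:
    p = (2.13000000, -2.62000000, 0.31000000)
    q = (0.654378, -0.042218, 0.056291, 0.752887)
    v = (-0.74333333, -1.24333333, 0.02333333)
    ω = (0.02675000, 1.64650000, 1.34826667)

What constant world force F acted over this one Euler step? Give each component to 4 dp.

velocity change Δv = (-0.04333333, -0.04333333, -0.07666667)
m·(v₁−v₀)/dt = (-1.3000, -1.3000, -2.3000)

F = (-1.3000, -1.3000, -2.3000)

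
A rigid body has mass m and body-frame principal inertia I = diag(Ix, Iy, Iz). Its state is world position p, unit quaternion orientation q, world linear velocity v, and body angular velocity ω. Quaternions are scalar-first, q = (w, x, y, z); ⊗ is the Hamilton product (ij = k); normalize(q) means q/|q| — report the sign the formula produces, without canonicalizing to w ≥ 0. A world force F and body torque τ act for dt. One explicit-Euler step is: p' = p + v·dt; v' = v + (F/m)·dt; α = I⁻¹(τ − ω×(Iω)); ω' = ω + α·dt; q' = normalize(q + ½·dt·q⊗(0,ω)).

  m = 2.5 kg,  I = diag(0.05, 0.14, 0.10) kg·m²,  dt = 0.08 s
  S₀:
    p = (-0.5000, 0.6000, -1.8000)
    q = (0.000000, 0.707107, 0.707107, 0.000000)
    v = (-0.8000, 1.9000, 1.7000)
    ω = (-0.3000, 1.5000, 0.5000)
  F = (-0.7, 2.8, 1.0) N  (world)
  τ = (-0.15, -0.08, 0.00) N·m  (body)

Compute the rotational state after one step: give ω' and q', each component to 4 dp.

ω' = (-0.4920, 1.4500, 0.5324)
q' = (-0.0339, 0.7198, 0.6915, 0.0508)

angular accel α = (-2.4000, -0.6250, 0.4050)
ω + α·dt = (-0.4920, 1.4500, 0.5324)
2q̇ = q⊗(0,ω) = (-0.8485284, 0.3535535, -0.3535535, 1.2727926)
updated quaternion q' = (-0.0339, 0.7198, 0.6915, 0.0508)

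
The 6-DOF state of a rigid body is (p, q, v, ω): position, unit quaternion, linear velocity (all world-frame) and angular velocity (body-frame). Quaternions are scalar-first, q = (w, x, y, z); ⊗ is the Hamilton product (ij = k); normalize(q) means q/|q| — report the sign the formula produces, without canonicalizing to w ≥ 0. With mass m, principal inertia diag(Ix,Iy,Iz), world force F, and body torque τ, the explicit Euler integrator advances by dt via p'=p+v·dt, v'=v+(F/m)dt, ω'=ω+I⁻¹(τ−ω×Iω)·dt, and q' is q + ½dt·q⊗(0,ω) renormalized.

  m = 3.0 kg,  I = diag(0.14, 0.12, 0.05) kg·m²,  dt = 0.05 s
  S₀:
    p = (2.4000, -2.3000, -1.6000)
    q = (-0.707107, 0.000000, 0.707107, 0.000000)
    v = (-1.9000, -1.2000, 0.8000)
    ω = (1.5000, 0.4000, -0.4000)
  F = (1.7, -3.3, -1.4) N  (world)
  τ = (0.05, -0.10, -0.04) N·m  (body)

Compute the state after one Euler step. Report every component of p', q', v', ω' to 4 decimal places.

ω×(Iω) gyroscopic = (0.0112, -0.0540, -0.0120)
α = I⁻¹(τ − ω×Iω) = (0.2771, -0.3833, -0.5600)
ω + α·dt = (1.5139, 0.3808, -0.4280)
Hamilton product q⊗(0,ω) = (-0.2828428, -1.3435033, -0.2828428, -0.7778177)
q + ½dt·q⊗(0,ω), renormalized = (-0.7136, -0.0336, 0.6995, -0.0194)
a = (0.5667, -1.1000, -0.4667)
new position p' = (2.3050, -2.3600, -1.5600)
v + (F/m)dt = (-1.8717, -1.2550, 0.7767)

p' = (2.3050, -2.3600, -1.5600)
q' = (-0.7136, -0.0336, 0.6995, -0.0194)
v' = (-1.8717, -1.2550, 0.7767)
ω' = (1.5139, 0.3808, -0.4280)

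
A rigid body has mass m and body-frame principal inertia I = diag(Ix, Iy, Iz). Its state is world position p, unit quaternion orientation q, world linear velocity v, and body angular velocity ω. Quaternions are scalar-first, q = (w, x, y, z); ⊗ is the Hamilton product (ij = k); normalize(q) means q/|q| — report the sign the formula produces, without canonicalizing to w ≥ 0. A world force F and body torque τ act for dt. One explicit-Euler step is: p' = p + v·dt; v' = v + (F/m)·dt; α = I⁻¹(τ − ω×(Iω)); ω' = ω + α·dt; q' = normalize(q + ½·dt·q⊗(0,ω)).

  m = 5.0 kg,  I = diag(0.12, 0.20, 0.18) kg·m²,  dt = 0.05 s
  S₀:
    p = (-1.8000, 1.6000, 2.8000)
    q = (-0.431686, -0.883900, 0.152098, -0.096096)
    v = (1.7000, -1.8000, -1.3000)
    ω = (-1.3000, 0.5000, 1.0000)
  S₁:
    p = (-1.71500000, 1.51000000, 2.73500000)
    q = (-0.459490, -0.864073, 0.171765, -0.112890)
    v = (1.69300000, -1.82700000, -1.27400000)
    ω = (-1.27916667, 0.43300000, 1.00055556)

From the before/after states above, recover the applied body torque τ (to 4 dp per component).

τ = (0.0400, -0.1900, -0.0500)

Δω = ω₁−ω₀ = (0.02083333, -0.06700000, 0.00055556)
gyro term ω₀×Iω₀ = (-0.0100, 0.0780, -0.0520)
applied torque τ = (0.0400, -0.1900, -0.0500)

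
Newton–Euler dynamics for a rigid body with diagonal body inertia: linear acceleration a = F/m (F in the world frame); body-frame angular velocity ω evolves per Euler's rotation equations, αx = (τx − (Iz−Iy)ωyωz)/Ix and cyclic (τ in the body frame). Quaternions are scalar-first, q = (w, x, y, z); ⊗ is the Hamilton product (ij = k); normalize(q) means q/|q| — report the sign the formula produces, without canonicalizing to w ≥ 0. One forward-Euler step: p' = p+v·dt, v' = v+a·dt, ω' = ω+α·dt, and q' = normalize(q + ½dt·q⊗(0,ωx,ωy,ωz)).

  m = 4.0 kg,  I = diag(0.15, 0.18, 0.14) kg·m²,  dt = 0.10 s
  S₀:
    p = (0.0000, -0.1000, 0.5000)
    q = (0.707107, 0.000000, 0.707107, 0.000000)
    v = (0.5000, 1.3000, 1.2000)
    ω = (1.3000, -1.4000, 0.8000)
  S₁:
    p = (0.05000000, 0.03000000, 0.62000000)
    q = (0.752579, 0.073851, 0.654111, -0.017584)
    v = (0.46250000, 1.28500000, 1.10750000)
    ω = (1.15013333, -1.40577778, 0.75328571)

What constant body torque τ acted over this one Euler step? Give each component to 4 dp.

Δω = ω₁−ω₀ = (-0.14986667, -0.00577778, -0.04671429)
precession coupling = (0.0448, 0.0104, -0.0546)
I·α + gyro = (-0.1800, 0.0000, -0.1200)

τ = (-0.1800, 0.0000, -0.1200)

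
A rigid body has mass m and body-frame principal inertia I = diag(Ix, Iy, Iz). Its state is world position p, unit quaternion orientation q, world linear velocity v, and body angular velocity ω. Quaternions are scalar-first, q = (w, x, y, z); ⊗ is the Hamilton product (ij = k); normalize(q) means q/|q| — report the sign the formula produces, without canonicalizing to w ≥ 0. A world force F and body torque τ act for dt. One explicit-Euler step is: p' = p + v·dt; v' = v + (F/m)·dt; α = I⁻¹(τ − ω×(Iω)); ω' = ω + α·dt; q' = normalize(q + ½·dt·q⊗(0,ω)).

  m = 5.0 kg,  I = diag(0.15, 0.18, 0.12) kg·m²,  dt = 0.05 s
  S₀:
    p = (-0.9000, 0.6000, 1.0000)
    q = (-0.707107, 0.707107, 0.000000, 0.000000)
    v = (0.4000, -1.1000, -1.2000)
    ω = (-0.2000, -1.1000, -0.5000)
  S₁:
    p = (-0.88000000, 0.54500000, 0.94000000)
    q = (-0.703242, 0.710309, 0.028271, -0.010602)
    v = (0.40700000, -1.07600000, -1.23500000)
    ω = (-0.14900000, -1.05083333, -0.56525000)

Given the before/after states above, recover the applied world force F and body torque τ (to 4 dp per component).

rate change Δω = (0.05100000, 0.04916667, -0.06525000)
ω₀×(Iω₀) = (-0.0330, 0.0030, 0.0066)
τ = I·(Δω/dt) + ω₀×(Iω₀) = (0.1200, 0.1800, -0.1500)
Δv = v₁−v₀ = (0.00700000, 0.02400000, -0.03500000)
m·(v₁−v₀)/dt = (0.7000, 2.4000, -3.5000)

F = (0.7000, 2.4000, -3.5000)
τ = (0.1200, 0.1800, -0.1500)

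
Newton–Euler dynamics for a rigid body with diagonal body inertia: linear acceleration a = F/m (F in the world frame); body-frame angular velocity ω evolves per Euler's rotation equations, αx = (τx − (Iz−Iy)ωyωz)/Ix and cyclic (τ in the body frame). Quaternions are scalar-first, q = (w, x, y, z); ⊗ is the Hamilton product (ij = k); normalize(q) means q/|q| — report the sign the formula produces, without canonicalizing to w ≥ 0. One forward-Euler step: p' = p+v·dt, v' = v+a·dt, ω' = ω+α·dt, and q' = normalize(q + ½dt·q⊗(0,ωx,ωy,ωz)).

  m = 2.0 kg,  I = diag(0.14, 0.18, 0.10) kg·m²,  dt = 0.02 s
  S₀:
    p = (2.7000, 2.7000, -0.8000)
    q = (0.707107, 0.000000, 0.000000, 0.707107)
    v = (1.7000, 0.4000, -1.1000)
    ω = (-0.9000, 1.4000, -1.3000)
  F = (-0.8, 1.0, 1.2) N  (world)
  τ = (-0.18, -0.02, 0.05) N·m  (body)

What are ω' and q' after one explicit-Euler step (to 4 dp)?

α = I⁻¹(τ − ω×Iω) = (-2.3257, -0.3711, 1.0040)
new body rate ω' = (-0.9465, 1.3926, -1.2799)
2q̇ = q⊗(0,ω) = (0.9192391, -1.6263461, 0.3535535, -0.9192391)
updated quaternion q' = (0.7161, -0.0163, 0.0035, 0.6978)

ω' = (-0.9465, 1.3926, -1.2799)
q' = (0.7161, -0.0163, 0.0035, 0.6978)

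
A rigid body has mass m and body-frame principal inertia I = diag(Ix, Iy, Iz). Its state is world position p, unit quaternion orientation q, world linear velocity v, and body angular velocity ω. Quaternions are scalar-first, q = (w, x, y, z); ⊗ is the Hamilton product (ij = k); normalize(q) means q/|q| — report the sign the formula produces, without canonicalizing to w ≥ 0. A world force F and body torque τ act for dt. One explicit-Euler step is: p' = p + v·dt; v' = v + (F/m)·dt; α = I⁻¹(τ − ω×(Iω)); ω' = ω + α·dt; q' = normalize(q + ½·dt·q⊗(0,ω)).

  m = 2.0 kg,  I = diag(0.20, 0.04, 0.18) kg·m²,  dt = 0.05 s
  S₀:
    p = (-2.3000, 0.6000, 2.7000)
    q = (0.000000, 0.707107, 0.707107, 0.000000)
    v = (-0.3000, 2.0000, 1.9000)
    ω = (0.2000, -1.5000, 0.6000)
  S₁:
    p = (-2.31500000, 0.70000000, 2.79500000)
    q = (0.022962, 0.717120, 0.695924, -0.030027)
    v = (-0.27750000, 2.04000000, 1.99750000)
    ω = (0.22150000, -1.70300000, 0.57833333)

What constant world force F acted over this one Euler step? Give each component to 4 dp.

velocity change Δv = (0.02250000, 0.04000000, 0.09750000)
applied force F = (0.9000, 1.6000, 3.9000)

F = (0.9000, 1.6000, 3.9000)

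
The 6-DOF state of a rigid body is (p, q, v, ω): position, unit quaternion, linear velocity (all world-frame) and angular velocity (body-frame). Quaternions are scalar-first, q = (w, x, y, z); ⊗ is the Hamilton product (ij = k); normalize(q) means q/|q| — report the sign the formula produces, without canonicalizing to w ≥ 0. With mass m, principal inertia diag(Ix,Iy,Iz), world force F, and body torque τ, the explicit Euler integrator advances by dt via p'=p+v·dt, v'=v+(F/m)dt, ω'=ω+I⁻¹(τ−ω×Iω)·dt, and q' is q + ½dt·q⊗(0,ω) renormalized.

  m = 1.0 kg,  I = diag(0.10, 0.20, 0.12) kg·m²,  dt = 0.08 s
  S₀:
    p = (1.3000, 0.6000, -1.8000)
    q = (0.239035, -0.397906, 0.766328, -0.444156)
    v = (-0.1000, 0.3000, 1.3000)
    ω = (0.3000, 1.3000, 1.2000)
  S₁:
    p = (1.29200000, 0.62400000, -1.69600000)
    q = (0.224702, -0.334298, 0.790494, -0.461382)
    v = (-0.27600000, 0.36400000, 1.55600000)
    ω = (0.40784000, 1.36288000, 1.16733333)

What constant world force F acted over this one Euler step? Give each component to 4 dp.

F = (-2.2000, 0.8000, 3.2000)

v₁ − v₀ = (-0.17600000, 0.06400000, 0.25600000)
m·(v₁−v₀)/dt = (-2.2000, 0.8000, 3.2000)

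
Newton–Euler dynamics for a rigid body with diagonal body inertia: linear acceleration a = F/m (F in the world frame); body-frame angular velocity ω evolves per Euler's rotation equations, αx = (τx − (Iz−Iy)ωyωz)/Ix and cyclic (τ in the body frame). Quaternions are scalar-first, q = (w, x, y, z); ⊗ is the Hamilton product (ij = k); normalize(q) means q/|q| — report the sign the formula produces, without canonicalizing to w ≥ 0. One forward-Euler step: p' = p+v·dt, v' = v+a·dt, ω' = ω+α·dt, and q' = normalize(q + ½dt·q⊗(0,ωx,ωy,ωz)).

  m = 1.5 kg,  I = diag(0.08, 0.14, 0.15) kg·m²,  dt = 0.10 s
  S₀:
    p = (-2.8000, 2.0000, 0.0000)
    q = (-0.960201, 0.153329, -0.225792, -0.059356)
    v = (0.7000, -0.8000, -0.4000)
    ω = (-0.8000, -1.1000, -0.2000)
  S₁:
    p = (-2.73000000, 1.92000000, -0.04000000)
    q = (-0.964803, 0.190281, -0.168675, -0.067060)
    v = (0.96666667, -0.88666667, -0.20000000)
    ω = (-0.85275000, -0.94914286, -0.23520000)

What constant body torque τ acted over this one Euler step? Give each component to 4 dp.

τ = (-0.0400, 0.2000, 0.0000)

Δω = ω₁−ω₀ = (-0.05275000, 0.15085714, -0.03520000)
ω₀×(Iω₀) = (0.0022, -0.0112, 0.0528)
applied torque τ = (-0.0400, 0.2000, 0.0000)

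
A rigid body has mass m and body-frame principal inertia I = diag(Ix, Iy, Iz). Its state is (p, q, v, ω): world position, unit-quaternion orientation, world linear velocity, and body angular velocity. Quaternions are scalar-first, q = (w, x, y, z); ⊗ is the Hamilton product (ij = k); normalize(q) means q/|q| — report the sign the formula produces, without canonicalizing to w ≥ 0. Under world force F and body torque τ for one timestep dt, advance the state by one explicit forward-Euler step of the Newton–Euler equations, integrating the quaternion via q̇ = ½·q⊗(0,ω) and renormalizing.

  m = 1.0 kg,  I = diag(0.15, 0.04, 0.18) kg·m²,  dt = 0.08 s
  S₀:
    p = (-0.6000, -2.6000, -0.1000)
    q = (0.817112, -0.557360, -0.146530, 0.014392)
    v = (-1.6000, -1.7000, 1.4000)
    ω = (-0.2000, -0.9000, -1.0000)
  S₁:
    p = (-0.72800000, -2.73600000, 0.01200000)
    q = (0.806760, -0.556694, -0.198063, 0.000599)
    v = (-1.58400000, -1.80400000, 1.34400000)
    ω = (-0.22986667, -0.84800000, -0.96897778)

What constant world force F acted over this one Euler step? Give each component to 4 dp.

v₁ − v₀ = (0.01600000, -0.10400000, -0.05600000)
m·(v₁−v₀)/dt = (0.2000, -1.3000, -0.7000)

F = (0.2000, -1.3000, -0.7000)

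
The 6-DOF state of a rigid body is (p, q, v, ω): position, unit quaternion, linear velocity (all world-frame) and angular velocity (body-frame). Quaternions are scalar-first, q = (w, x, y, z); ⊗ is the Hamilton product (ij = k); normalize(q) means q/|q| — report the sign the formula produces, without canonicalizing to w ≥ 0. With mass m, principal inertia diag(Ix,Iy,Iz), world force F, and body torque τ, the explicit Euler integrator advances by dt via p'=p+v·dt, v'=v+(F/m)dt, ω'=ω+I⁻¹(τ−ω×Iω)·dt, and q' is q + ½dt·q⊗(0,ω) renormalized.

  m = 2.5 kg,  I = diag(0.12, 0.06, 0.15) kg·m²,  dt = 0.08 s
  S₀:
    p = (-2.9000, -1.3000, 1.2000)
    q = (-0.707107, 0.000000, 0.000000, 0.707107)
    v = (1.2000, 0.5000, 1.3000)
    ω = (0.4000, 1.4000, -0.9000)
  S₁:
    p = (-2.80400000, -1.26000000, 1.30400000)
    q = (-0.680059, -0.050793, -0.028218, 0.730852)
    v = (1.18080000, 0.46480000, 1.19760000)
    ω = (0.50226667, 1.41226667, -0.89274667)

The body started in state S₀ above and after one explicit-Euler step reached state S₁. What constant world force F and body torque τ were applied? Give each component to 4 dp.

Δω = ω₁−ω₀ = (0.10226667, 0.01226667, 0.00725333)
τ = I·(Δω/dt) + ω₀×(Iω₀) = (0.0400, 0.0200, -0.0200)
v₁ − v₀ = (-0.01920000, -0.03520000, -0.10240000)
F = m·Δv/dt = (-0.6000, -1.1000, -3.2000)

F = (-0.6000, -1.1000, -3.2000)
τ = (0.0400, 0.0200, -0.0200)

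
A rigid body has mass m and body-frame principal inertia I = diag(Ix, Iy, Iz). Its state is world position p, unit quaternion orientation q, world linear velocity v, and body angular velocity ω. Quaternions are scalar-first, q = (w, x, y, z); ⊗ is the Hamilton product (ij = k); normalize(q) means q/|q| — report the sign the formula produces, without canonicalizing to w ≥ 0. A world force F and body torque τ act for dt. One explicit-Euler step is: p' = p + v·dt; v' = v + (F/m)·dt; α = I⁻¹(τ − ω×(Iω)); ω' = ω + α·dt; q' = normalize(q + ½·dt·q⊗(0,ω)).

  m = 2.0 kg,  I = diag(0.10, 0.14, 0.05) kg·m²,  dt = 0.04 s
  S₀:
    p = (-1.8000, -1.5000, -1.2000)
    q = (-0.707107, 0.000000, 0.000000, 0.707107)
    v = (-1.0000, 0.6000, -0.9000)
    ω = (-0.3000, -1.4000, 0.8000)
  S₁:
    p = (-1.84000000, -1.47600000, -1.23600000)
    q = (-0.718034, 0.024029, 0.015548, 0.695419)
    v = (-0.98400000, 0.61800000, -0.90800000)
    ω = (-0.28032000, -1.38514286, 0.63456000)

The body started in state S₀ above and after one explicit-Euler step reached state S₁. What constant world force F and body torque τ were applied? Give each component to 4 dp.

F = (0.8000, 0.9000, -0.4000)
τ = (0.1500, 0.0400, -0.1900)

v₁ − v₀ = (0.01600000, 0.01800000, -0.00800000)
applied force F = (0.8000, 0.9000, -0.4000)
rate change Δω = (0.01968000, 0.01485714, -0.16544000)
τ = I·(Δω/dt) + ω₀×(Iω₀) = (0.1500, 0.0400, -0.1900)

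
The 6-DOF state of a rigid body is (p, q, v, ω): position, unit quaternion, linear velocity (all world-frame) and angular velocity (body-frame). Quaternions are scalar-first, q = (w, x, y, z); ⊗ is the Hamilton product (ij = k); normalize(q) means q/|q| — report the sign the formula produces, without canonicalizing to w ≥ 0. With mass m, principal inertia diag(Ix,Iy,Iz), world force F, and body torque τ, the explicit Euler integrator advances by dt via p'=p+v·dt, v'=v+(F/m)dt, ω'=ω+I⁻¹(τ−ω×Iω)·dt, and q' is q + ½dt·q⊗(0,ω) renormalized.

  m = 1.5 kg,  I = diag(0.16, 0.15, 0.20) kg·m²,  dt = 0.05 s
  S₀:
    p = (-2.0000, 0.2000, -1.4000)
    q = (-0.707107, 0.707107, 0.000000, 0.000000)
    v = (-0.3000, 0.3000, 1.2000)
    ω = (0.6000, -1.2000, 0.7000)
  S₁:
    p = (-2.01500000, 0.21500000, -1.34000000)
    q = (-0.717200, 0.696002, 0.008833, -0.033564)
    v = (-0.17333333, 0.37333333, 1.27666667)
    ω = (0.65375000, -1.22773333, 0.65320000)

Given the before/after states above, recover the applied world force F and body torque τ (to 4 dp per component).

v₁ − v₀ = (0.12666667, 0.07333333, 0.07666667)
applied force F = (3.8000, 2.2000, 2.3000)
ω₁ − ω₀ = (0.05375000, -0.02773333, -0.04680000)
τ = I·(Δω/dt) + ω₀×(Iω₀) = (0.1300, -0.1000, -0.1800)

F = (3.8000, 2.2000, 2.3000)
τ = (0.1300, -0.1000, -0.1800)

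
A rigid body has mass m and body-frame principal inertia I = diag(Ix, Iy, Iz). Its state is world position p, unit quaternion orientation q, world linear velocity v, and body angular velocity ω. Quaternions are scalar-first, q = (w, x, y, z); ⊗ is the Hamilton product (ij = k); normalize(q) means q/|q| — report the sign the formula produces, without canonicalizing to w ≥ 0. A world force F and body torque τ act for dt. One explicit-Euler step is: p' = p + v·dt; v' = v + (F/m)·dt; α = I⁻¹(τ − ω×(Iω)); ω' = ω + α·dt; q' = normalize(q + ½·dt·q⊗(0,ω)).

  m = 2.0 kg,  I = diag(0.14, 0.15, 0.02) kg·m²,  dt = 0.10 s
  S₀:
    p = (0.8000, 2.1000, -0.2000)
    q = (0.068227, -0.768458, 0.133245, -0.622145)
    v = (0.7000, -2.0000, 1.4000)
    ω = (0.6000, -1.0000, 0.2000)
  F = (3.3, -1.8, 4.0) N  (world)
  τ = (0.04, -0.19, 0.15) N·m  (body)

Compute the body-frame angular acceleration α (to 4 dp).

gyro term ω×Iω = (0.0260, 0.0144, -0.0060)
α = I⁻¹(τ − ω×Iω) = (0.1000, -1.3627, 7.8000)

α = (0.1000, -1.3627, 7.8000)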